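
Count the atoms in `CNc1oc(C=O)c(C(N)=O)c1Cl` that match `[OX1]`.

Check the 13 heavy atoms by environment: 1× o (aromatic, X2) → no; 4× c (aromatic, X3) → no; 2× C (X3) → no; 2× O (X1) → match; 2× N (X3) → no; 1× C (X4) → no; 1× Cl (X1) → no.
That gives 2 matching atoms.

2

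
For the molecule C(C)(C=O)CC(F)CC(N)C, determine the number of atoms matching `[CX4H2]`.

2

The query [CX4H2] means: sp3 carbon (X4) with exactly two hydrogens.
Check the 11 heavy atoms by environment: 2× C (H3, X4) → no; 3× C (H1, X4) → no; 2× C (H2, X4) → match; 1× N (H2, X3) → no; 1× C (H1, X3) → no; 1× O (H0, X1) → no; 1× F (H0, X1) → no.
That gives 2 matching atoms.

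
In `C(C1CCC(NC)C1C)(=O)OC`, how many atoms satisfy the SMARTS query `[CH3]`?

The query [CH3] means: aliphatic carbon with exactly three hydrogens.
Check the 12 heavy atoms by environment: 2× C (H2) → no; 3× C (H1) → no; 1× N (H1) → no; 3× C (H3) → match; 1× C (H0) → no; 2× O (H0) → no.
That gives 3 matching atoms.

3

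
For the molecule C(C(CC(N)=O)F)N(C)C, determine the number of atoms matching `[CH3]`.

The query [CH3] means: aliphatic carbon with exactly three hydrogens.
Check the 10 heavy atoms by environment: 2× C (H2) → no; 1× C (H1) → no; 1× F (H0) → no; 1× N (H0) → no; 2× C (H3) → match; 1× C (H0) → no; 1× O (H0) → no; 1× N (H2) → no.
That gives 2 matching atoms.

2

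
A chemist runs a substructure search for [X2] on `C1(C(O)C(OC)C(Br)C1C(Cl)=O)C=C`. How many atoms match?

2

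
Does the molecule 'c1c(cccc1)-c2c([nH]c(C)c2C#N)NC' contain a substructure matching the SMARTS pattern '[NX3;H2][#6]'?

No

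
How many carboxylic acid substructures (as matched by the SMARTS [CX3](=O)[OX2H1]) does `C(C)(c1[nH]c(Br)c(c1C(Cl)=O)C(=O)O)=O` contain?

[CX3](=O)[OX2H1] is the SMARTS for a carboxylic acid: an sp2 carbon double-bonded to O and single-bonded to an -OH oxygen.
Exactly one fragment in the molecule meets all constraints, giving 1 match.

1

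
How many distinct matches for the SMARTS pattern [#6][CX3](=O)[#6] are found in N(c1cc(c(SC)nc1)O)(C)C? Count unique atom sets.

[#6][CX3](=O)[#6] is the SMARTS for a ketone: a carbonyl carbon (no H) flanked by two carbons.
No fragment in the molecule satisfies every constraint, giving 0 matches.

0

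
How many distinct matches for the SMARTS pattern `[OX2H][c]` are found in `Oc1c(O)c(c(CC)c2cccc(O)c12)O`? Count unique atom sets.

[OX2H][c] is the SMARTS for a phenol: a hydroxyl oxygen attached to an aromatic carbon.
The molecule carries 4 separate instances of a hydroxyl group (-OH) meeting every constraint; each maps to a distinct set of atoms, giving 4 matches.

4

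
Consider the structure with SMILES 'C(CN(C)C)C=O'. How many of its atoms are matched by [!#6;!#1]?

2

The query [!#6;!#1] means: not carbon and not hydrogen — any heteroatom.
Check the 7 heavy atoms by environment: 5× C → no; 1× O → match; 1× N → match.
Summing the matching environments: 1 + 1 = 2 matching atoms.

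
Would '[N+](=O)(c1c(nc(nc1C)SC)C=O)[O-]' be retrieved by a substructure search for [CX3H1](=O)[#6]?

Yes

The pattern [CX3H1](=O)[#6] describes an sp2 carbon with one H, double-bonded to O and single-bonded to carbon — an aldehyde.
The molecule carries an aldehyde (-CHO), whose atoms satisfy every constraint of the query, so the pattern matches.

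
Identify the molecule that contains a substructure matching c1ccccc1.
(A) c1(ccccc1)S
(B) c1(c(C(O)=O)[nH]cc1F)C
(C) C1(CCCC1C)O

A

c1ccccc1 describes six aromatic carbons in a ring (a benzene ring).
(A) contains the required atom environment, so the pattern matches.
(B) has a methyl group (-CH3) but no six-membered all-carbon aromatic ring is present.
(C) has a methyl group (-CH3) but no six-membered all-carbon aromatic ring is present.
So the answer is (A).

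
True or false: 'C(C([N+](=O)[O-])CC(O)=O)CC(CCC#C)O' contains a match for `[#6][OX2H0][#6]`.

False

The pattern [#6][OX2H0][#6] describes an aliphatic oxygen bridging two carbons with no H on the oxygen — an ether.
The closest candidate here is a carboxylic acid group (-C(=O)OH), but the -OH oxygen has H1; the =O is OX1, not OX2. No other fragment satisfies the full query, so there is no match.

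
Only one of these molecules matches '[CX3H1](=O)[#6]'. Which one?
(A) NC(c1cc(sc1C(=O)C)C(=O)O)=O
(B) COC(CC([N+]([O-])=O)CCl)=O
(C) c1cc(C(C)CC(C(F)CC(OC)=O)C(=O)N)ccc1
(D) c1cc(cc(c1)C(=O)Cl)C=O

D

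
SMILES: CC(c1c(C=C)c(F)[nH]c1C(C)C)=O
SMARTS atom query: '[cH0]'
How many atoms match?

The query [cH0] means: aromatic carbon with no attached hydrogen (substituted or ring-fusion).
Check the 14 heavy atoms by environment: 1× n (aromatic, H1) → no; 4× c (aromatic, H0) → match; 1× C (H0) → no; 1× O (H0) → no; 3× C (H3) → no; 2× C (H1) → no; 1× F (H0) → no; 1× C (H2) → no.
That gives 4 matching atoms.

4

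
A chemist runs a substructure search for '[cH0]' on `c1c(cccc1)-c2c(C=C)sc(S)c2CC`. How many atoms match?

5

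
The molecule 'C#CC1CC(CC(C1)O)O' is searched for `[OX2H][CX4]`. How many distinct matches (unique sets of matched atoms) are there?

2

[OX2H][CX4] is the SMARTS for an aliphatic alcohol: a hydroxyl oxygen bound to an sp3 (X4) carbon.
The molecule carries 2 separate instances of a hydroxyl group (-OH) meeting every constraint; each maps to a distinct set of atoms, giving 2 matches.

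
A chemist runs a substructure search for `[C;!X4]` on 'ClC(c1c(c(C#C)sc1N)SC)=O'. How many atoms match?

Check the 13 heavy atoms by environment: 1× s (aromatic, X2) → no; 4× c (aromatic, X3) → no; 2× C (X2) → match; 1× S (X2) → no; 1× C (X4) → no; 1× C (X3) → match; 1× O (X1) → no; 1× Cl (X1) → no; 1× N (X3) → no.
Summing the matching environments: 2 + 1 = 3 matching atoms.

3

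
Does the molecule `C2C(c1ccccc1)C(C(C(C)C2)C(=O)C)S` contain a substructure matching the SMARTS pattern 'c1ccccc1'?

Yes

The pattern c1ccccc1 describes six aromatic carbons in a ring — a benzene ring.
The molecule carries a phenyl ring, whose atoms satisfy every constraint of the query, so the pattern matches.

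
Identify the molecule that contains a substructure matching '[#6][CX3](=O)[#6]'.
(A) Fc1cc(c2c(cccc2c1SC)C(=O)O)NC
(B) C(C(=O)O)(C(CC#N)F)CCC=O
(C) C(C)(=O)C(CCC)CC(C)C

C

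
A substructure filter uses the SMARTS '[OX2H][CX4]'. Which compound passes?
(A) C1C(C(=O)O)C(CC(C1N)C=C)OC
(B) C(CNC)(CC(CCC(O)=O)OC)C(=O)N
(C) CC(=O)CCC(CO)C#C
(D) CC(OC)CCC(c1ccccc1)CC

C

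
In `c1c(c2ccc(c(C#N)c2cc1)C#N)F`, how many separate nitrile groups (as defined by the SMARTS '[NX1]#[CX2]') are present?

[NX1]#[CX2] is the SMARTS for a nitrile: a nitrogen triple-bonded to a two-connected carbon.
The molecule carries 2 separate instances of a nitrile (-C#N) meeting every constraint; each maps to a distinct set of atoms, giving 2 matches.

2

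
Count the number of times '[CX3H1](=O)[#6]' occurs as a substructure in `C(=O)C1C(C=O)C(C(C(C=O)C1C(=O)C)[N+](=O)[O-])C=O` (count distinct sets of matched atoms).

4

[CX3H1](=O)[#6] is the SMARTS for an aldehyde: an sp2 carbon with one H, double-bonded to O and single-bonded to carbon.
The molecule carries 4 separate instances of an aldehyde (-CHO) meeting every constraint; each maps to a distinct set of atoms, giving 4 matches.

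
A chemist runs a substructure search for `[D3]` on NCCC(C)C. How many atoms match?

Check the 6 heavy atoms by environment: 2× C (D2) → no; 1× C (D3) → match; 2× C (D1) → no; 1× N (D1) → no.
That gives 1 matching atom.

1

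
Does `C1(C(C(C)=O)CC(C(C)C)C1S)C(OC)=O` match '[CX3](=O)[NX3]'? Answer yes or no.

No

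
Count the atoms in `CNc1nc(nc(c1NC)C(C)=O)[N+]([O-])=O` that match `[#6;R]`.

4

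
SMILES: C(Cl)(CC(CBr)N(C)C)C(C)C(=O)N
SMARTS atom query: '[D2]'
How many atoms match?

2

The query [D2] means: atom with exactly two heavy-atom neighbours.
Check the 14 heavy atoms by environment: 2× C (D2) → match; 4× C (D3) → no; 3× C (D1) → no; 1× N (D3) → no; 1× Br (D1) → no; 1× O (D1) → no; 1× N (D1) → no; 1× Cl (D1) → no.
That gives 2 matching atoms.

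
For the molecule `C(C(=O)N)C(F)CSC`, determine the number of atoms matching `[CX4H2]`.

The query [CX4H2] means: sp3 carbon (X4) with exactly two hydrogens.
Check the 9 heavy atoms by environment: 2× C (H2, X4) → match; 1× C (H1, X4) → no; 1× S (H0, X2) → no; 1× C (H3, X4) → no; 1× F (H0, X1) → no; 1× C (H0, X3) → no; 1× O (H0, X1) → no; 1× N (H2, X3) → no.
That gives 2 matching atoms.

2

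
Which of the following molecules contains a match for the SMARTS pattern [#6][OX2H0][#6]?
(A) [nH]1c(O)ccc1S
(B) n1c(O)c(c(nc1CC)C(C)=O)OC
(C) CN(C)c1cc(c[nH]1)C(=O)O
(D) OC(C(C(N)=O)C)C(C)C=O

[#6][OX2H0][#6] describes an aliphatic oxygen bridging two carbons with no H on the oxygen (an ether).
(A) has a hydroxyl group (-OH) but the oxygen has H1, not H0 bridging two carbons.
(B) contains a methoxy ether (-OCH3), which satisfies every atom and bond constraint.
(C) has a carboxylic acid group (-C(=O)OH) but the -OH oxygen has H1; the =O is OX1, not OX2.
(D) has a hydroxyl group (-OH) but the oxygen has H1, not H0 bridging two carbons.
So the answer is (B).

B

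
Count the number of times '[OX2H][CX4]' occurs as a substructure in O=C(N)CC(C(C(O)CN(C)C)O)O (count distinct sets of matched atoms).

3

[OX2H][CX4] is the SMARTS for an aliphatic alcohol: a hydroxyl oxygen bound to an sp3 (X4) carbon.
The molecule carries 3 separate instances of a hydroxyl group (-OH) meeting every constraint; each maps to a distinct set of atoms, giving 3 matches.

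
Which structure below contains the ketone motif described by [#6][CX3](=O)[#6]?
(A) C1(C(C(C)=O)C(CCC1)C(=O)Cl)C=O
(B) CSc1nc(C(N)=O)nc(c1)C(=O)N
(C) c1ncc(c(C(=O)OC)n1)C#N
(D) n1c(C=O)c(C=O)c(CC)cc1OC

[#6][CX3](=O)[#6] describes a carbonyl carbon (no H) flanked by two carbons (a ketone).
(A) contains an acetyl/ketone group (-C(=O)CH3), which satisfies every atom and bond constraint.
(B) has a primary amide (-C(=O)NH2) but one neighbour of the carbonyl carbon is N, not C.
(C) has a methyl-ester group (-C(=O)OCH3) but one neighbour of the carbonyl carbon is O, not C.
(D) has an aldehyde (-CHO) but the carbonyl carbon has H1, so it is not flanked by two carbons.
So the answer is (A).

A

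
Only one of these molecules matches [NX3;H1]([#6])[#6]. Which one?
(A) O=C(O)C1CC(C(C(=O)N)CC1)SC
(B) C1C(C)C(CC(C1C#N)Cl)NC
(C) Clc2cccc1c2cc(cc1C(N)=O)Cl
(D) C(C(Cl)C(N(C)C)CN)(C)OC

[NX3;H1]([#6])[#6] describes a trivalent nitrogen with one H, bonded to two carbons (a secondary amine).
(A) has a primary amide (-C(=O)NH2) but the -C(=O)NH2 nitrogen has H2, not H1.
(B) contains an N-methylamino group (-NHCH3), which satisfies every atom and bond constraint.
(C) has a primary amide (-C(=O)NH2) but the -C(=O)NH2 nitrogen has H2, not H1.
(D) has a primary amino group (-NH2) but the nitrogen has H2 and only one carbon neighbour.
So the answer is (B).

B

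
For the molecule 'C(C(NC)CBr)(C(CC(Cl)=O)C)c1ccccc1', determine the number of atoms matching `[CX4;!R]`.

7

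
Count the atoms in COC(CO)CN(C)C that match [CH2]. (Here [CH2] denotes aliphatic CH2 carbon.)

2

Check the 9 heavy atoms by environment: 2× C (H2) → match; 1× C (H1) → no; 1× N (H0) → no; 3× C (H3) → no; 1× O (H0) → no; 1× O (H1) → no.
That gives 2 matching atoms.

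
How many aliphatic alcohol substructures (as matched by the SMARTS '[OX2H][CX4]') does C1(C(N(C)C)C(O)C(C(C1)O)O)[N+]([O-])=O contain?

3

[OX2H][CX4] is the SMARTS for an aliphatic alcohol: a hydroxyl oxygen bound to an sp3 (X4) carbon.
The molecule carries 3 separate instances of a hydroxyl group (-OH) meeting every constraint; each maps to a distinct set of atoms, giving 3 matches.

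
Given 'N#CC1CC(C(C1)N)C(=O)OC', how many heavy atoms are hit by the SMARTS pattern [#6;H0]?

The query [#6;H0] means: any carbon with no attached hydrogen.
Check the 12 heavy atoms by environment: 3× C (H1) → no; 2× C (H2) → no; 1× N (H2) → no; 2× C (H0) → match; 2× O (H0) → no; 1× C (H3) → no; 1× N (H0) → no.
That gives 2 matching atoms.

2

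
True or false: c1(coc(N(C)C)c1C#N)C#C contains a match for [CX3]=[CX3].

The pattern [CX3]=[CX3] describes a non-aromatic C=C double bond between two sp2 carbons — an alkene.
The closest candidate here is an ethynyl group (-C#CH), but the C-C bond is a triple bond, not a double bond. No other fragment satisfies the full query, so there is no match.

False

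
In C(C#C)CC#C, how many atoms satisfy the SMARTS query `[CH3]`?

Check the 6 heavy atoms by environment: 2× C (H2) → no; 2× C (H0) → no; 2× C (H1) → no.
No environment satisfies the query, so 0 matching atoms.

0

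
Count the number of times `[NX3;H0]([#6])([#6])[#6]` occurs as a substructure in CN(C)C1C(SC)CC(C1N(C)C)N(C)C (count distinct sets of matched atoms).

[NX3;H0]([#6])([#6])[#6] is the SMARTS for a tertiary amine: a trivalent nitrogen with no H, bonded to three carbons.
The molecule carries 3 separate instances of a dimethylamino group (-N(CH3)2) meeting every constraint; each maps to a distinct set of atoms, giving 3 matches.

3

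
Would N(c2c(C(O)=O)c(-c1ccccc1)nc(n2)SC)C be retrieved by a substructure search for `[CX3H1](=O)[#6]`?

The pattern [CX3H1](=O)[#6] describes an sp2 carbon with one H, double-bonded to O and single-bonded to carbon — an aldehyde.
The closest candidate here is a carboxylic acid group (-C(=O)OH), but the carbonyl carbon has H0 and is bonded to O, not H1. No other fragment satisfies the full query, so there is no match.

No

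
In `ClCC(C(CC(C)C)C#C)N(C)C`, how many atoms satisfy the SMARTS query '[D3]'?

4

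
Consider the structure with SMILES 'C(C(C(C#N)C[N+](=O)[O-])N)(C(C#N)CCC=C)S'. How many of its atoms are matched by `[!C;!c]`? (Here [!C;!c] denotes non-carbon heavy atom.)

The query [!C;!c] means: neither aliphatic nor aromatic carbon — same as [!#6].
Check the 18 heavy atoms by environment: 11× C → no; 1× N (charge +1) → match; 1× O (charge -1) → match; 1× O → match; 3× N → match; 1× S → match.
Summing the matching environments: 1 + 1 + 1 + 3 + 1 = 7 matching atoms.

7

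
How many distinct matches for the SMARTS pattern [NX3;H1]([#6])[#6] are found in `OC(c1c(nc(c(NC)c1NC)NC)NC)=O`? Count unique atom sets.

[NX3;H1]([#6])[#6] is the SMARTS for a secondary amine: a trivalent nitrogen with one H, bonded to two carbons.
The molecule carries 4 separate instances of an N-methylamino group (-NHCH3) meeting every constraint; each maps to a distinct set of atoms, giving 4 matches.

4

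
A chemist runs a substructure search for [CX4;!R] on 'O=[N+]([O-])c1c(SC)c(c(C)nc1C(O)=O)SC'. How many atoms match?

Check the 17 heavy atoms by environment: 1× n (aromatic, X2, in 6-ring) → no; 5× c (aromatic, X3, in 6-ring) → no; 3× C (X4, acyclic) → match; 1× N (charge +1, X3, acyclic) → no; 1× O (charge -1, X1, acyclic) → no; 2× O (X1, acyclic) → no; 2× S (X2, acyclic) → no; 1× C (X3, acyclic) → no; 1× O (X2, acyclic) → no.
That gives 3 matching atoms.

3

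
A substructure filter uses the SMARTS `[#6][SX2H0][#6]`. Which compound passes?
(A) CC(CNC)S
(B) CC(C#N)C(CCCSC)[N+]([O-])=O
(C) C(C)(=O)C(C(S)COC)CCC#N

B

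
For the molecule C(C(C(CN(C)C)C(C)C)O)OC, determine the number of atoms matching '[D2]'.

3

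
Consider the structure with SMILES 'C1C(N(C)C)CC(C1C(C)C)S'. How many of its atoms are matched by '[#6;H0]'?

Check the 12 heavy atoms by environment: 4× C (H1) → no; 2× C (H2) → no; 1× S (H1) → no; 4× C (H3) → no; 1× N (H0) → no.
No environment satisfies the query, so 0 matching atoms.

0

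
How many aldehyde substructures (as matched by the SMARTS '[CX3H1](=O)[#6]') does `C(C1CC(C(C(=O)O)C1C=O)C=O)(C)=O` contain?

2

[CX3H1](=O)[#6] is the SMARTS for an aldehyde: an sp2 carbon with one H, double-bonded to O and single-bonded to carbon.
The molecule carries 2 separate instances of an aldehyde (-CHO) meeting every constraint; each maps to a distinct set of atoms, giving 2 matches.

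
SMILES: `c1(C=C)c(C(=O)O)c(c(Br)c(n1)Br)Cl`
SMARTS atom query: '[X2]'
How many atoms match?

The query [X2] means: any atom with exactly two total connections (bonds + H).
Check the 14 heavy atoms by environment: 1× n (aromatic, X2) → match; 5× c (aromatic, X3) → no; 3× C (X3) → no; 1× O (X1) → no; 1× O (X2) → match; 2× Br (X1) → no; 1× Cl (X1) → no.
Summing the matching environments: 1 + 1 = 2 matching atoms.

2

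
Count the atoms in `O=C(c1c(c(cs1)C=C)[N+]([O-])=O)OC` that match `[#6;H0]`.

4

The query [#6;H0] means: any carbon with no attached hydrogen.
Check the 14 heavy atoms by environment: 1× s (aromatic, H0) → no; 3× c (aromatic, H0) → match; 1× c (aromatic, H1) → no; 1× C (H0) → match; 3× O (H0) → no; 1× C (H3) → no; 1× N (charge +1, H0) → no; 1× O (charge -1, H0) → no; 1× C (H1) → no; 1× C (H2) → no.
Summing the matching environments: 3 + 1 = 4 matching atoms.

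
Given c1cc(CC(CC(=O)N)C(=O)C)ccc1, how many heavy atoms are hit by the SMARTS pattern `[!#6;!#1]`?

3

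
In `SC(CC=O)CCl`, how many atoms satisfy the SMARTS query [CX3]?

1

The query [CX3] means: C with X3: aliphatic carbon with exactly 3 total connections.
Check the 7 heavy atoms by environment: 3× C (X4) → no; 1× C (X3) → match; 1× O (X1) → no; 1× S (X2) → no; 1× Cl (X1) → no.
That gives 1 matching atom.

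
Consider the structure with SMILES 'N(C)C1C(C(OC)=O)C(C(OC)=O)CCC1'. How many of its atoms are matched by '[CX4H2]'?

3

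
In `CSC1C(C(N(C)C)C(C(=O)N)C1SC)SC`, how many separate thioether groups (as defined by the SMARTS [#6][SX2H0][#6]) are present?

3

[#6][SX2H0][#6] is the SMARTS for a thioether: an aliphatic sulfur bridging two carbons with no H on the sulfur.
The molecule carries 3 separate instances of a methylthio ether (-SCH3) meeting every constraint; each maps to a distinct set of atoms, giving 3 matches.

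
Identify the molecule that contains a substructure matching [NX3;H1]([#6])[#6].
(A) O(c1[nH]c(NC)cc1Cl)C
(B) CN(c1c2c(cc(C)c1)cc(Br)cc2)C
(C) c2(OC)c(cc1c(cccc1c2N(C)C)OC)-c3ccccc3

A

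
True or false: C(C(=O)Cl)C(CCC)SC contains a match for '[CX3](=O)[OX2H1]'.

False

The pattern [CX3](=O)[OX2H1] describes an sp2 carbon double-bonded to O and single-bonded to an -OH oxygen — a carboxylic acid.
The closest candidate here is an acyl chloride (-C(=O)Cl), but the carbonyl is bonded to Cl, not to an -OH oxygen. No other fragment satisfies the full query, so there is no match.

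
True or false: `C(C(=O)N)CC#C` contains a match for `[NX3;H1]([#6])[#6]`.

False

The pattern [NX3;H1]([#6])[#6] describes a trivalent nitrogen with one H, bonded to two carbons — a secondary amine.
The closest candidate here is a primary amide (-C(=O)NH2), but the -C(=O)NH2 nitrogen has H2, not H1. No other fragment satisfies the full query, so there is no match.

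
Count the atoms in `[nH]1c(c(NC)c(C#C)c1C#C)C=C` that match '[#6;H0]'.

Check the 13 heavy atoms by environment: 1× n (aromatic, H1) → no; 4× c (aromatic, H0) → match; 1× N (H1) → no; 1× C (H3) → no; 3× C (H1) → no; 1× C (H2) → no; 2× C (H0) → match.
Summing the matching environments: 4 + 2 = 6 matching atoms.

6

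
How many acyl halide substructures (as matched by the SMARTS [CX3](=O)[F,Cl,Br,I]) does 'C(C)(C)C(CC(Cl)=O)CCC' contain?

[CX3](=O)[F,Cl,Br,I] is the SMARTS for an acyl halide: a carbonyl carbon bonded to a halogen.
Exactly one fragment in the molecule meets all constraints, giving 1 match.

1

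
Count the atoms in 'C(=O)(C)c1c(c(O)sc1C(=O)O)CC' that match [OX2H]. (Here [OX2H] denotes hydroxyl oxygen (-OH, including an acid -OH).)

2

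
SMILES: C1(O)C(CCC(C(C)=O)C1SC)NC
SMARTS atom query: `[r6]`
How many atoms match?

6

The query [r6] means: r6 matches atoms in a six-membered ring.
Check the 14 heavy atoms by environment: 6× C (in 6-ring) → match; 1× N (acyclic) → no; 4× C (acyclic) → no; 1× S (acyclic) → no; 2× O (acyclic) → no.
That gives 6 matching atoms.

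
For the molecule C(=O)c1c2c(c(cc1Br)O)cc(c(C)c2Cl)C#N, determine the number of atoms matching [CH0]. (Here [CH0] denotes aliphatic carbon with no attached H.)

The query [CH0] means: aliphatic carbon with no attached hydrogen.
Check the 18 heavy atoms by environment: 8× c (aromatic, H0) → no; 2× c (aromatic, H1) → no; 1× C (H3) → no; 1× C (H1) → no; 1× O (H0) → no; 1× O (H1) → no; 1× C (H0) → match; 1× N (H0) → no; 1× Cl (H0) → no; 1× Br (H0) → no.
That gives 1 matching atom.

1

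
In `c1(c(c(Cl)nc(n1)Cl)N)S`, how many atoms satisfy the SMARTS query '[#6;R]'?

The query [#6;R] means: carbon that is part of a ring.
Check the 10 heavy atoms by environment: 2× n (aromatic, in 6-ring) → no; 4× c (aromatic, in 6-ring) → match; 2× Cl (acyclic) → no; 1× N (acyclic) → no; 1× S (acyclic) → no.
That gives 4 matching atoms.

4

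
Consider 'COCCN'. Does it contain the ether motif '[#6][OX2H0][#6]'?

The pattern [#6][OX2H0][#6] describes an aliphatic oxygen bridging two carbons with no H on the oxygen — an ether.
The molecule carries a methoxy ether (-OCH3), whose atoms satisfy every constraint of the query, so the pattern matches.

Yes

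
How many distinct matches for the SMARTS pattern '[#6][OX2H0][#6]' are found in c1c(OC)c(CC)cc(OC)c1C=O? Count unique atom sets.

[#6][OX2H0][#6] is the SMARTS for an ether: an aliphatic oxygen bridging two carbons with no H on the oxygen.
The molecule carries 2 separate instances of a methoxy ether (-OCH3) meeting every constraint; each maps to a distinct set of atoms, giving 2 matches.

2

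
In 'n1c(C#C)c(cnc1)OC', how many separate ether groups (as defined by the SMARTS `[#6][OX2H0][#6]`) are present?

1

[#6][OX2H0][#6] is the SMARTS for an ether: an aliphatic oxygen bridging two carbons with no H on the oxygen.
Exactly one fragment in the molecule meets all constraints, giving 1 match.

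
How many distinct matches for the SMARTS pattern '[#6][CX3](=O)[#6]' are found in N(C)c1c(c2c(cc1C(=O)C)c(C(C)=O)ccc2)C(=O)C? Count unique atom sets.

[#6][CX3](=O)[#6] is the SMARTS for a ketone: a carbonyl carbon (no H) flanked by two carbons.
The molecule carries 3 separate instances of an acetyl/ketone group (-C(=O)CH3) meeting every constraint; each maps to a distinct set of atoms, giving 3 matches.

3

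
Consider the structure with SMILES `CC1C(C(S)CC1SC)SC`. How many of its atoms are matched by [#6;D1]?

3

The query [#6;D1] means: carbon bonded to exactly one heavy atom.
Check the 11 heavy atoms by environment: 4× C (D3) → no; 1× C (D2) → no; 2× S (D2) → no; 3× C (D1) → match; 1× S (D1) → no.
That gives 3 matching atoms.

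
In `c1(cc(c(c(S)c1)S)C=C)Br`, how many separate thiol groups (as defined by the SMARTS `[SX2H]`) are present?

2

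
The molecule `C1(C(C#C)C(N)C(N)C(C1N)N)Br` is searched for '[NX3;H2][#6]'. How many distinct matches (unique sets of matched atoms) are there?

[NX3;H2][#6] is the SMARTS for a primary amine: a trivalent nitrogen with two H attached to carbon.
The molecule carries 4 separate instances of a primary amino group (-NH2) meeting every constraint; each maps to a distinct set of atoms, giving 4 matches.

4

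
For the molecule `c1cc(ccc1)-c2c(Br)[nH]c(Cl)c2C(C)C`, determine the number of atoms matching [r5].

5

The query [r5] means: r5 matches atoms in a five-membered ring.
Check the 16 heavy atoms by environment: 1× n (aromatic, in 5-ring) → match; 4× c (aromatic, in 5-ring) → match; 6× c (aromatic, in 6-ring) → no; 1× Br (acyclic) → no; 3× C (acyclic) → no; 1× Cl (acyclic) → no.
Summing the matching environments: 1 + 4 = 5 matching atoms.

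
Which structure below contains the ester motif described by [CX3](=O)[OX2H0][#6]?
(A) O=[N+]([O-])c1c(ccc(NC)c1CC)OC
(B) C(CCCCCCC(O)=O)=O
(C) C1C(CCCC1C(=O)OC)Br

[CX3](=O)[OX2H0][#6] describes a carbonyl carbon bonded to an oxygen that is itself bonded to carbon (no H on that O) (an ester).
(A) has a methoxy ether (-OCH3) but the ether oxygen is not adjacent to a C=O carbon.
(B) has a carboxylic acid group (-C(=O)OH) but the singly-bonded O carries H (OX2H1, not H0).
(C) contains a methyl-ester group (-C(=O)OCH3), which satisfies every atom and bond constraint.
So the answer is (C).

C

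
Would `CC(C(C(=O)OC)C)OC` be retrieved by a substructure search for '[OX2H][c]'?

No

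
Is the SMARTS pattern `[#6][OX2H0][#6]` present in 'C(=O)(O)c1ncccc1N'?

No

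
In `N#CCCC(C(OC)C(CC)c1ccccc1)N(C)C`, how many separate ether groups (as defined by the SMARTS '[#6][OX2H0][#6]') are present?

[#6][OX2H0][#6] is the SMARTS for an ether: an aliphatic oxygen bridging two carbons with no H on the oxygen.
Exactly one fragment in the molecule meets all constraints, giving 1 match.

1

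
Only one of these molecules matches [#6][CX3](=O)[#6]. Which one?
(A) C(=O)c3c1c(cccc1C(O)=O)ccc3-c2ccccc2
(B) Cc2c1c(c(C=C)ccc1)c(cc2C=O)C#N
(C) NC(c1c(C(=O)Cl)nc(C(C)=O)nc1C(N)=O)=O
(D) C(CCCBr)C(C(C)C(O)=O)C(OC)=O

C

[#6][CX3](=O)[#6] describes a carbonyl carbon (no H) flanked by two carbons (a ketone).
(A) has an aldehyde (-CHO) but the carbonyl carbon has H1, so it is not flanked by two carbons.
(B) has an aldehyde (-CHO) but the carbonyl carbon has H1, so it is not flanked by two carbons.
(C) contains an acetyl/ketone group (-C(=O)CH3), which satisfies every atom and bond constraint.
(D) has a methyl-ester group (-C(=O)OCH3) but one neighbour of the carbonyl carbon is O, not C.
So the answer is (C).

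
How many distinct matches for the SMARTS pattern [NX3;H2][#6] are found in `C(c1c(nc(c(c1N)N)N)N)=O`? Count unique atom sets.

4

[NX3;H2][#6] is the SMARTS for a primary amine: a trivalent nitrogen with two H attached to carbon.
The molecule carries 4 separate instances of a primary amino group (-NH2) meeting every constraint; each maps to a distinct set of atoms, giving 4 matches.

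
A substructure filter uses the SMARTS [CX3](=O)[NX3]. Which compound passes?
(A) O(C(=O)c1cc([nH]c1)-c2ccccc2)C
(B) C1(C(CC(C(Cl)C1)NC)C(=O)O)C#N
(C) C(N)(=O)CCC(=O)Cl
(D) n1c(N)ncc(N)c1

[CX3](=O)[NX3] describes a carbonyl carbon bonded to a trivalent nitrogen (an amide).
(A) has a methyl-ester group (-C(=O)OCH3) but the carbonyl is bonded to O, not to an NX3 nitrogen.
(B) has a carboxylic acid group (-C(=O)OH) but the carbonyl is bonded to O, not to an NX3 nitrogen.
(C) contains a primary amide (-C(=O)NH2), which satisfies every atom and bond constraint.
(D) has a primary amino group (-NH2) but the -NH2 is not attached to a carbonyl carbon.
So the answer is (C).

C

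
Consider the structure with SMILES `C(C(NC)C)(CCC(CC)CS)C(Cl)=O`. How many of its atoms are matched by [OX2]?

The query [OX2] means: aliphatic oxygen with two total connections — ether, hydroxyl, or ester single-bond O.
Check the 15 heavy atoms by environment: 10× C (X4) → no; 1× N (X3) → no; 1× S (X2) → no; 1× C (X3) → no; 1× O (X1) → no; 1× Cl (X1) → no.
No environment satisfies the query, so 0 matching atoms.

0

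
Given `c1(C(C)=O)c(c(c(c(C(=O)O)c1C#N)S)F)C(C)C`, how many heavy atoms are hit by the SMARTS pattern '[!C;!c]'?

6

The query [!C;!c] means: neither aliphatic nor aromatic carbon — same as [!#6].
Check the 19 heavy atoms by environment: 6× c (aromatic) → no; 1× S → match; 7× C → no; 3× O → match; 1× F → match; 1× N → match.
Summing the matching environments: 1 + 3 + 1 + 1 = 6 matching atoms.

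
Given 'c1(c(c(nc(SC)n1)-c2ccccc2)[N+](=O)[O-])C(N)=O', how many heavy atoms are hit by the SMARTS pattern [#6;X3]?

The query [#6;X3] means: any carbon (aromatic or not) with three total connections.
Check the 20 heavy atoms by environment: 2× n (aromatic, X2) → no; 10× c (aromatic, X3) → match; 1× S (X2) → no; 1× C (X4) → no; 1× C (X3) → match; 2× O (X1) → no; 1× N (X3) → no; 1× N (charge +1, X3) → no; 1× O (charge -1, X1) → no.
Summing the matching environments: 10 + 1 = 11 matching atoms.

11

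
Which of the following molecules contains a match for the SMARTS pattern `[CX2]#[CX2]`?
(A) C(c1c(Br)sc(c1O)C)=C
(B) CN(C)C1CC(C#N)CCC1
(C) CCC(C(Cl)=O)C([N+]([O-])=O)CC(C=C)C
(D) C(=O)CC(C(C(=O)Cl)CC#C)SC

[CX2]#[CX2] describes a carbon-carbon triple bond (an alkyne).
(A) has a vinyl group (-CH=CH2) but the C=C is a double bond; both carbons are CX3, not CX2.
(B) has a nitrile (-C#N) but the triple bond is C#N, not C#C.
(C) has a vinyl group (-CH=CH2) but the C=C is a double bond; both carbons are CX3, not CX2.
(D) contains an ethynyl group (-C#CH), which satisfies every atom and bond constraint.
So the answer is (D).

D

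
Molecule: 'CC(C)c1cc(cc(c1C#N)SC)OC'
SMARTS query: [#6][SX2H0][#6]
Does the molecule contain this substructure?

Yes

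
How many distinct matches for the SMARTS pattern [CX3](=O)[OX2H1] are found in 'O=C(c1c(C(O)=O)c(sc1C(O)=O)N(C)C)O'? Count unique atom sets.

[CX3](=O)[OX2H1] is the SMARTS for a carboxylic acid: an sp2 carbon double-bonded to O and single-bonded to an -OH oxygen.
The molecule carries 3 separate instances of a carboxylic acid group (-C(=O)OH) meeting every constraint; each maps to a distinct set of atoms, giving 3 matches.

3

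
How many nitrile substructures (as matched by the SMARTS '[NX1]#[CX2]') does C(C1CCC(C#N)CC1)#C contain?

1

[NX1]#[CX2] is the SMARTS for a nitrile: a nitrogen triple-bonded to a two-connected carbon.
Exactly one fragment in the molecule meets all constraints, giving 1 match.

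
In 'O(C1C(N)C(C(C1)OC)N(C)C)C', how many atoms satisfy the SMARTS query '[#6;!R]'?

The query [#6;!R] means: carbon not in any ring.
Check the 13 heavy atoms by environment: 5× C (in 5-ring) → no; 2× O (acyclic) → no; 4× C (acyclic) → match; 2× N (acyclic) → no.
That gives 4 matching atoms.

4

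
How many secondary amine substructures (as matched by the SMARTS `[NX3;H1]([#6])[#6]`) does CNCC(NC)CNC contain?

3

[NX3;H1]([#6])[#6] is the SMARTS for a secondary amine: a trivalent nitrogen with one H, bonded to two carbons.
The molecule carries 3 separate instances of an N-methylamino group (-NHCH3) meeting every constraint; each maps to a distinct set of atoms, giving 3 matches.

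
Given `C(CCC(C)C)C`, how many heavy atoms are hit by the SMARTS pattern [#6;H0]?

The query [#6;H0] means: any carbon with no attached hydrogen.
Check the 7 heavy atoms by environment: 3× C (H2) → no; 3× C (H3) → no; 1× C (H1) → no.
No environment satisfies the query, so 0 matching atoms.

0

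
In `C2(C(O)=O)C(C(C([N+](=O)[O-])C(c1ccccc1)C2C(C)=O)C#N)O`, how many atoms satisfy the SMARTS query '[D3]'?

The query [D3] means: atom with exactly three heavy-atom neighbours.
Check the 24 heavy atoms by environment: 8× C (D3) → match; 1× c (aromatic, D3) → match; 5× c (aromatic, D2) → no; 1× C (D2) → no; 1× N (D1) → no; 5× O (D1) → no; 1× N (charge +1, D3) → match; 1× O (charge -1, D1) → no; 1× C (D1) → no.
Summing the matching environments: 8 + 1 + 1 = 10 matching atoms.

10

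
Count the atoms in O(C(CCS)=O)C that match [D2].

3

Check the 7 heavy atoms by environment: 2× C (D2) → match; 1× C (D3) → no; 1× O (D1) → no; 1× O (D2) → match; 1× C (D1) → no; 1× S (D1) → no.
Summing the matching environments: 2 + 1 = 3 matching atoms.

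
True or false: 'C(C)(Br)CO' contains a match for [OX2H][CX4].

The pattern [OX2H][CX4] describes a hydroxyl oxygen bound to an sp3 (X4) carbon — an aliphatic alcohol.
The molecule carries a hydroxyl group (-OH), whose atoms satisfy every constraint of the query, so the pattern matches.

True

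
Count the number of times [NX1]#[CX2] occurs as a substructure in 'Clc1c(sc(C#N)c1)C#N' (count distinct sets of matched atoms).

2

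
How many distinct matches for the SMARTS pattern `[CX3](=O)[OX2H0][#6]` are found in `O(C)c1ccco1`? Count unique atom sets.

0

[CX3](=O)[OX2H0][#6] is the SMARTS for an ester: a carbonyl carbon bonded to an oxygen that is itself bonded to carbon (no H on that O).
The molecule has a methoxy ether (-OCH3), but the ether oxygen is not adjacent to a C=O carbon; nothing else fits, so there are 0 matches.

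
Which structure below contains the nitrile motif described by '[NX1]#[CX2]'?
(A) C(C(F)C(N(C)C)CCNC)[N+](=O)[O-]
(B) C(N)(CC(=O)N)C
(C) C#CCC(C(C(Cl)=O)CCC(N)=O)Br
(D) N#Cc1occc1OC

D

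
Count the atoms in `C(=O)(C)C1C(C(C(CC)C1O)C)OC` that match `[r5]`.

5

Check the 14 heavy atoms by environment: 5× C (in 5-ring) → match; 6× C (acyclic) → no; 3× O (acyclic) → no.
That gives 5 matching atoms.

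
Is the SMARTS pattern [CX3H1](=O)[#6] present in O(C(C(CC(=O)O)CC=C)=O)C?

No

The pattern [CX3H1](=O)[#6] describes an sp2 carbon with one H, double-bonded to O and single-bonded to carbon — an aldehyde.
The closest candidate here is a carboxylic acid group (-C(=O)OH), but the carbonyl carbon has H0 and is bonded to O, not H1. No other fragment satisfies the full query, so there is no match.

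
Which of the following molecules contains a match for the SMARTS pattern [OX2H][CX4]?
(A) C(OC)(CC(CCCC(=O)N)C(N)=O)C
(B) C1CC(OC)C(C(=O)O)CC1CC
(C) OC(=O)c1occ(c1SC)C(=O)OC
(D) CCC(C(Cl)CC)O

[OX2H][CX4] describes a hydroxyl oxygen bound to an sp3 (X4) carbon (an aliphatic alcohol).
(A) has a methoxy ether (-OCH3) but the oxygen has H0 (ether), not H1.
(B) has a methoxy ether (-OCH3) but the oxygen has H0 (ether), not H1.
(C) has a carboxylic acid group (-C(=O)OH) but the -OH is on a CX3 carbonyl carbon, not a CX4 carbon.
(D) contains a hydroxyl group (-OH), which satisfies every atom and bond constraint.
So the answer is (D).

D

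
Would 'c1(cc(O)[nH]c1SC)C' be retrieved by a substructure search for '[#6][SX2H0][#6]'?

Yes

The pattern [#6][SX2H0][#6] describes an aliphatic sulfur bridging two carbons with no H on the sulfur — a thioether.
The molecule carries a methylthio ether (-SCH3), whose atoms satisfy every constraint of the query, so the pattern matches.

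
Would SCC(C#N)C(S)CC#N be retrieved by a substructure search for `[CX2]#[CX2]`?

No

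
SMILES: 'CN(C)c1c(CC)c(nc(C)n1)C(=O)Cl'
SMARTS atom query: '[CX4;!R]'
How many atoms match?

5

The query [CX4;!R] means: aliphatic carbon with four total connections, not in a ring.
Check the 15 heavy atoms by environment: 2× n (aromatic, X2, in 6-ring) → no; 4× c (aromatic, X3, in 6-ring) → no; 1× N (X3, acyclic) → no; 5× C (X4, acyclic) → match; 1× C (X3, acyclic) → no; 1× O (X1, acyclic) → no; 1× Cl (X1, acyclic) → no.
That gives 5 matching atoms.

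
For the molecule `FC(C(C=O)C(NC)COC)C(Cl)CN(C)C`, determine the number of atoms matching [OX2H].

0

The query [OX2H] means: aliphatic oxygen with two connections, one of which is H — an -OH oxygen.
Check the 17 heavy atoms by environment: 2× C (H2, X4) → no; 4× C (H1, X4) → no; 1× N (H0, X3) → no; 4× C (H3, X4) → no; 1× Cl (H0, X1) → no; 1× N (H1, X3) → no; 1× C (H1, X3) → no; 1× O (H0, X1) → no; 1× F (H0, X1) → no; 1× O (H0, X2) → no.
No environment satisfies the query, so 0 matching atoms.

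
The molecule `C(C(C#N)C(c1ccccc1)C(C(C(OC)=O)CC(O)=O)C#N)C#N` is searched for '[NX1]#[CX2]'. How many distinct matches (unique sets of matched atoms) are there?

3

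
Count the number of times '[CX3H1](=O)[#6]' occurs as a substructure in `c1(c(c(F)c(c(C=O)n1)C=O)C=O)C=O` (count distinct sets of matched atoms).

4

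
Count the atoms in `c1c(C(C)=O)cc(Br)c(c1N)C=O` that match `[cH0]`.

4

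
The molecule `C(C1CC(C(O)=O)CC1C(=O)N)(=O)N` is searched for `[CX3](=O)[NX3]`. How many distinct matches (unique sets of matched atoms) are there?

2

[CX3](=O)[NX3] is the SMARTS for an amide: a carbonyl carbon bonded to a trivalent nitrogen.
The molecule carries 2 separate instances of a primary amide (-C(=O)NH2) meeting every constraint; each maps to a distinct set of atoms, giving 2 matches.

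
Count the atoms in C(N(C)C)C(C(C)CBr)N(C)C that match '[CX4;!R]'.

The query [CX4;!R] means: aliphatic carbon with four total connections, not in a ring.
Check the 12 heavy atoms by environment: 9× C (X4, acyclic) → match; 2× N (X3, acyclic) → no; 1× Br (X1, acyclic) → no.
That gives 9 matching atoms.

9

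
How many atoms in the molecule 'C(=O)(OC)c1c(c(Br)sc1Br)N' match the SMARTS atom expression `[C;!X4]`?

1

The query [C;!X4] means: aliphatic carbon that does not have four total connections.
Check the 12 heavy atoms by environment: 1× s (aromatic, X2) → no; 4× c (aromatic, X3) → no; 1× N (X3) → no; 2× Br (X1) → no; 1× C (X3) → match; 1× O (X1) → no; 1× O (X2) → no; 1× C (X4) → no.
That gives 1 matching atom.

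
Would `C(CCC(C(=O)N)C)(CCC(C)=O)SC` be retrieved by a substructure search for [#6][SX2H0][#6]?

Yes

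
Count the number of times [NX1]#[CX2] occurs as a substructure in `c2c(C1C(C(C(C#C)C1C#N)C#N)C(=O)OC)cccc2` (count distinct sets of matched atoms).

2

[NX1]#[CX2] is the SMARTS for a nitrile: a nitrogen triple-bonded to a two-connected carbon.
The molecule carries 2 separate instances of a nitrile (-C#N) meeting every constraint; each maps to a distinct set of atoms, giving 2 matches.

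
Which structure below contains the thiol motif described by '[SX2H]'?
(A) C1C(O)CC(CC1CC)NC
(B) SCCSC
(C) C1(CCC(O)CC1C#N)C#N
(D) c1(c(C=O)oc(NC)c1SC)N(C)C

B

[SX2H] describes an aliphatic sulfur with two connections, one being H (a thiol).
(A) has a hydroxyl group (-OH) but it is an -OH, not an -SH.
(B) contains a thiol (-SH), which satisfies every atom and bond constraint.
(C) has a hydroxyl group (-OH) but it is an -OH, not an -SH.
(D) has a methylthio ether (-SCH3) but the sulfur has H0 (bonded to two carbons), not H1.
So the answer is (B).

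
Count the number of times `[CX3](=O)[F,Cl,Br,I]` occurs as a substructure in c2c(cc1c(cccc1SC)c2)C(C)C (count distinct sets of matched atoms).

0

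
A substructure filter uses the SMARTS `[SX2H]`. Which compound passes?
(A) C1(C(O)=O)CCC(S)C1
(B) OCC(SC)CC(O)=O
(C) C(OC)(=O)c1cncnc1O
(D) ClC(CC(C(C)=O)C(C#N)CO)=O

A

[SX2H] describes an aliphatic sulfur with two connections, one being H (a thiol).
(A) contains a thiol (-SH), which satisfies every atom and bond constraint.
(B) has a methylthio ether (-SCH3) but the sulfur has H0 (bonded to two carbons), not H1.
(C) has a hydroxyl group (-OH) but it is an -OH, not an -SH.
(D) has a hydroxyl group (-OH) but it is an -OH, not an -SH.
So the answer is (A).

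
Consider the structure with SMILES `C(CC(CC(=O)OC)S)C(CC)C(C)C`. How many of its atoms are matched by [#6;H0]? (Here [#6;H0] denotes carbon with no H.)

Check the 15 heavy atoms by environment: 4× C (H2) → no; 3× C (H1) → no; 4× C (H3) → no; 1× C (H0) → match; 2× O (H0) → no; 1× S (H1) → no.
That gives 1 matching atom.

1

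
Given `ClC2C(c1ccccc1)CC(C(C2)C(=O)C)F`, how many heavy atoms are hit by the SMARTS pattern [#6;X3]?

The query [#6;X3] means: any carbon (aromatic or not) with three total connections.
Check the 17 heavy atoms by environment: 7× C (X4) → no; 1× C (X3) → match; 1× O (X1) → no; 6× c (aromatic, X3) → match; 1× F (X1) → no; 1× Cl (X1) → no.
Summing the matching environments: 1 + 6 = 7 matching atoms.

7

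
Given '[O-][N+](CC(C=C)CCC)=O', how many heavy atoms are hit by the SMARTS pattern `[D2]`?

Check the 10 heavy atoms by environment: 4× C (D2) → match; 1× C (D3) → no; 2× C (D1) → no; 1× N (charge +1, D3) → no; 1× O (charge -1, D1) → no; 1× O (D1) → no.
That gives 4 matching atoms.

4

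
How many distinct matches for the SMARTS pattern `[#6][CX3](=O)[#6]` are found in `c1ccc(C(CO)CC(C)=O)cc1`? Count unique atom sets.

[#6][CX3](=O)[#6] is the SMARTS for a ketone: a carbonyl carbon (no H) flanked by two carbons.
Exactly one fragment in the molecule meets all constraints, giving 1 match.

1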